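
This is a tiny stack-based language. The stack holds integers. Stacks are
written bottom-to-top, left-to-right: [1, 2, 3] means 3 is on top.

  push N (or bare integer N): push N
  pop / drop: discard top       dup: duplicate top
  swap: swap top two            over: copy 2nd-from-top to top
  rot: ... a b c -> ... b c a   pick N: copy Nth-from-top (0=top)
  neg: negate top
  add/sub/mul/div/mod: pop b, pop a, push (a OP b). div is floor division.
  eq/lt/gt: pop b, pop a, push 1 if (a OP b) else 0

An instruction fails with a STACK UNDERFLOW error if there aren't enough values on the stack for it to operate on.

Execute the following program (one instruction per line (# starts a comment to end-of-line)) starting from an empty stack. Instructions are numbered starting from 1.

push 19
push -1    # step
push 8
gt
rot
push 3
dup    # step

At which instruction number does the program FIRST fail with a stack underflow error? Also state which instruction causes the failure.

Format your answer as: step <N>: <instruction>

Answer: step 5: rot

Derivation:
Step 1 ('push 19'): stack = [19], depth = 1
Step 2 ('push -1'): stack = [19, -1], depth = 2
Step 3 ('push 8'): stack = [19, -1, 8], depth = 3
Step 4 ('gt'): stack = [19, 0], depth = 2
Step 5 ('rot'): needs 3 value(s) but depth is 2 — STACK UNDERFLOW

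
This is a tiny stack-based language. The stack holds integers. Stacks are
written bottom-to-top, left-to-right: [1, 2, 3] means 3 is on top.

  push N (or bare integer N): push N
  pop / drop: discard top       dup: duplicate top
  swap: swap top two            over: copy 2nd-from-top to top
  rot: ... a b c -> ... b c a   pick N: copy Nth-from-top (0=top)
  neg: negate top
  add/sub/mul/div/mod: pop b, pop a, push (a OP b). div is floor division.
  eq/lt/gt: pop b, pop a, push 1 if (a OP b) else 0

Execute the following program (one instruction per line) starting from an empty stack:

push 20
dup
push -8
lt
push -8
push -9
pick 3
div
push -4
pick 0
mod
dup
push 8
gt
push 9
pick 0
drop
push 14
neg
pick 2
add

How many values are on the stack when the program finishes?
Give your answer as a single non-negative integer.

Answer: 8

Derivation:
After 'push 20': stack = [20] (depth 1)
After 'dup': stack = [20, 20] (depth 2)
After 'push -8': stack = [20, 20, -8] (depth 3)
After 'lt': stack = [20, 0] (depth 2)
After 'push -8': stack = [20, 0, -8] (depth 3)
After 'push -9': stack = [20, 0, -8, -9] (depth 4)
After 'pick 3': stack = [20, 0, -8, -9, 20] (depth 5)
After 'div': stack = [20, 0, -8, -1] (depth 4)
After 'push -4': stack = [20, 0, -8, -1, -4] (depth 5)
After 'pick 0': stack = [20, 0, -8, -1, -4, -4] (depth 6)
  ...
After 'dup': stack = [20, 0, -8, -1, 0, 0] (depth 6)
After 'push 8': stack = [20, 0, -8, -1, 0, 0, 8] (depth 7)
After 'gt': stack = [20, 0, -8, -1, 0, 0] (depth 6)
After 'push 9': stack = [20, 0, -8, -1, 0, 0, 9] (depth 7)
After 'pick 0': stack = [20, 0, -8, -1, 0, 0, 9, 9] (depth 8)
After 'drop': stack = [20, 0, -8, -1, 0, 0, 9] (depth 7)
After 'push 14': stack = [20, 0, -8, -1, 0, 0, 9, 14] (depth 8)
After 'neg': stack = [20, 0, -8, -1, 0, 0, 9, -14] (depth 8)
After 'pick 2': stack = [20, 0, -8, -1, 0, 0, 9, -14, 0] (depth 9)
After 'add': stack = [20, 0, -8, -1, 0, 0, 9, -14] (depth 8)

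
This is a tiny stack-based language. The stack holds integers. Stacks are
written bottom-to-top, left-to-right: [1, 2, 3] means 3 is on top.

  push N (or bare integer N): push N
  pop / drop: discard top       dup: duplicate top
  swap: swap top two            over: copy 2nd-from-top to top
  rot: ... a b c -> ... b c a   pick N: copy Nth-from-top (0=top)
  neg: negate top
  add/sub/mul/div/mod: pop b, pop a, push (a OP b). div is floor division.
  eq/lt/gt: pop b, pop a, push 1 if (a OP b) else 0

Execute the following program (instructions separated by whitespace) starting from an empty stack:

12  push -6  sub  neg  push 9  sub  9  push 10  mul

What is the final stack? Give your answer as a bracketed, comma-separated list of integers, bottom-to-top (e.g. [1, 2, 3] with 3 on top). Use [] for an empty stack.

After 'push 12': [12]
After 'push -6': [12, -6]
After 'sub': [18]
After 'neg': [-18]
After 'push 9': [-18, 9]
After 'sub': [-27]
After 'push 9': [-27, 9]
After 'push 10': [-27, 9, 10]
After 'mul': [-27, 90]

Answer: [-27, 90]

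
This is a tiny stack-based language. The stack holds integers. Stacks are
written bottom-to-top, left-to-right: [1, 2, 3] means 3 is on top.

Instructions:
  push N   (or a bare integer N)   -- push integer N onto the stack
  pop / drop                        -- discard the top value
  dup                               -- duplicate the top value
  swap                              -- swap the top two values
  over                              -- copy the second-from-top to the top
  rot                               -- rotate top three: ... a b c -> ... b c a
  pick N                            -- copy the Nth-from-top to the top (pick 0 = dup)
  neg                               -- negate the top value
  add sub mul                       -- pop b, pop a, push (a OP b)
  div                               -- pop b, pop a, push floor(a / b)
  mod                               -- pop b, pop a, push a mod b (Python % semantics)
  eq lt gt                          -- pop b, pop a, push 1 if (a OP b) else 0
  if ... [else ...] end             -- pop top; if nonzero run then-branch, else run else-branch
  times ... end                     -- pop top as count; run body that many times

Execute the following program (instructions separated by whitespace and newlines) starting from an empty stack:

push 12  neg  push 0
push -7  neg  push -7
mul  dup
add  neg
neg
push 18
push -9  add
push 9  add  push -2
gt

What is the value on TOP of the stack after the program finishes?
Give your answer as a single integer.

Answer: 1

Derivation:
After 'push 12': [12]
After 'neg': [-12]
After 'push 0': [-12, 0]
After 'push -7': [-12, 0, -7]
After 'neg': [-12, 0, 7]
After 'push -7': [-12, 0, 7, -7]
After 'mul': [-12, 0, -49]
After 'dup': [-12, 0, -49, -49]
After 'add': [-12, 0, -98]
After 'neg': [-12, 0, 98]
After 'neg': [-12, 0, -98]
After 'push 18': [-12, 0, -98, 18]
After 'push -9': [-12, 0, -98, 18, -9]
After 'add': [-12, 0, -98, 9]
After 'push 9': [-12, 0, -98, 9, 9]
After 'add': [-12, 0, -98, 18]
After 'push -2': [-12, 0, -98, 18, -2]
After 'gt': [-12, 0, -98, 1]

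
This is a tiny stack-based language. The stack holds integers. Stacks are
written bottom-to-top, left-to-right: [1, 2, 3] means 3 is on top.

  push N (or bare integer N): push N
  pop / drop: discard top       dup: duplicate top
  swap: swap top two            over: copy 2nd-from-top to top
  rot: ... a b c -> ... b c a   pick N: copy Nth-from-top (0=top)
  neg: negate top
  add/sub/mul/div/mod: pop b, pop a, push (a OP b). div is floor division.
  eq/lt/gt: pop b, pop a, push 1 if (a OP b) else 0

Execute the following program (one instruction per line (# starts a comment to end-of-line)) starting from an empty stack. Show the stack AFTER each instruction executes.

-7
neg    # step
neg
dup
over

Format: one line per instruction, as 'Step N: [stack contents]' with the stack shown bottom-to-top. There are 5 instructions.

Step 1: [-7]
Step 2: [7]
Step 3: [-7]
Step 4: [-7, -7]
Step 5: [-7, -7, -7]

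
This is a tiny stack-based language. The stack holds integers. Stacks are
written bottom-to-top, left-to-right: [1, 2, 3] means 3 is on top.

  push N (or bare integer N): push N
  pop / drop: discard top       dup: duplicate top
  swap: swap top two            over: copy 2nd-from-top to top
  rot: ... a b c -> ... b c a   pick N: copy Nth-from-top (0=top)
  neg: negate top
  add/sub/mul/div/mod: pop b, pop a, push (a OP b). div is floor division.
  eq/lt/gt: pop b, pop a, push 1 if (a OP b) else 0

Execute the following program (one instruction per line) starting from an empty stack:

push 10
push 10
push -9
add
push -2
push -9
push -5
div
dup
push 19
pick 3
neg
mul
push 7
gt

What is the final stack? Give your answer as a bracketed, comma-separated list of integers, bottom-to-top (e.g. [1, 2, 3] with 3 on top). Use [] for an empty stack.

After 'push 10': [10]
After 'push 10': [10, 10]
After 'push -9': [10, 10, -9]
After 'add': [10, 1]
After 'push -2': [10, 1, -2]
After 'push -9': [10, 1, -2, -9]
After 'push -5': [10, 1, -2, -9, -5]
After 'div': [10, 1, -2, 1]
After 'dup': [10, 1, -2, 1, 1]
After 'push 19': [10, 1, -2, 1, 1, 19]
After 'pick 3': [10, 1, -2, 1, 1, 19, -2]
After 'neg': [10, 1, -2, 1, 1, 19, 2]
After 'mul': [10, 1, -2, 1, 1, 38]
After 'push 7': [10, 1, -2, 1, 1, 38, 7]
After 'gt': [10, 1, -2, 1, 1, 1]

Answer: [10, 1, -2, 1, 1, 1]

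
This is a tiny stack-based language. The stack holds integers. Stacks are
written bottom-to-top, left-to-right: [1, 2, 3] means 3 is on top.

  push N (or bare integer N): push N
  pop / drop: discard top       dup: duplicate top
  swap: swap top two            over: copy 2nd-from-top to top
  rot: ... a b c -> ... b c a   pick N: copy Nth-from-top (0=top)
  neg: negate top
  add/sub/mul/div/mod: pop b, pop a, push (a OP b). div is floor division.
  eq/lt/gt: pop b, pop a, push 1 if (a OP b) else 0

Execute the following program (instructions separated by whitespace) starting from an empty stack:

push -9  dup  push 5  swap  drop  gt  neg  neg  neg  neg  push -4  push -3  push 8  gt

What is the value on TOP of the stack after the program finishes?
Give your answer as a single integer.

After 'push -9': [-9]
After 'dup': [-9, -9]
After 'push 5': [-9, -9, 5]
After 'swap': [-9, 5, -9]
After 'drop': [-9, 5]
After 'gt': [0]
After 'neg': [0]
After 'neg': [0]
After 'neg': [0]
After 'neg': [0]
After 'push -4': [0, -4]
After 'push -3': [0, -4, -3]
After 'push 8': [0, -4, -3, 8]
After 'gt': [0, -4, 0]

Answer: 0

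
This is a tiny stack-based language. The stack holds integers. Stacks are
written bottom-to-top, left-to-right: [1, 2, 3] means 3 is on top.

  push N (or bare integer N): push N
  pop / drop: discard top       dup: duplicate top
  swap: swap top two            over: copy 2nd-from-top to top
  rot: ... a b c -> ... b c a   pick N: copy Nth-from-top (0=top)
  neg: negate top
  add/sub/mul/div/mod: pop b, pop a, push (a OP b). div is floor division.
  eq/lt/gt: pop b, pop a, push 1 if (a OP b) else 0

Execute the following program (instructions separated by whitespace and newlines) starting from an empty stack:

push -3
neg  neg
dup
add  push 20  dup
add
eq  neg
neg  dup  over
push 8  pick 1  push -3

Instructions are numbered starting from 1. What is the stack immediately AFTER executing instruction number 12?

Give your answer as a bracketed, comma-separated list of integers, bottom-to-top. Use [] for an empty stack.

Step 1 ('push -3'): [-3]
Step 2 ('neg'): [3]
Step 3 ('neg'): [-3]
Step 4 ('dup'): [-3, -3]
Step 5 ('add'): [-6]
Step 6 ('push 20'): [-6, 20]
Step 7 ('dup'): [-6, 20, 20]
Step 8 ('add'): [-6, 40]
Step 9 ('eq'): [0]
Step 10 ('neg'): [0]
Step 11 ('neg'): [0]
Step 12 ('dup'): [0, 0]

Answer: [0, 0]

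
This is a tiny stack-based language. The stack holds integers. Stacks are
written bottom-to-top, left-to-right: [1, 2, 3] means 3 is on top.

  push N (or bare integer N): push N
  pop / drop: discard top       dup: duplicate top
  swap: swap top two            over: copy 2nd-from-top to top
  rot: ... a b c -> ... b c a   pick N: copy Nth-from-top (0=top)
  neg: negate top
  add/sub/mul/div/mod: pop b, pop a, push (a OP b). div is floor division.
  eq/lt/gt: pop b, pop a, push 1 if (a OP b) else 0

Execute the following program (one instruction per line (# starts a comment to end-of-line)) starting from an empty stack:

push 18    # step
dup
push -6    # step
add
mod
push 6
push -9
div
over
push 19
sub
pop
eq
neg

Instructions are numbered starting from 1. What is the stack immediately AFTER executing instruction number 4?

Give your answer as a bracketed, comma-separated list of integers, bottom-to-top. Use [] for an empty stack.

Answer: [18, 12]

Derivation:
Step 1 ('push 18'): [18]
Step 2 ('dup'): [18, 18]
Step 3 ('push -6'): [18, 18, -6]
Step 4 ('add'): [18, 12]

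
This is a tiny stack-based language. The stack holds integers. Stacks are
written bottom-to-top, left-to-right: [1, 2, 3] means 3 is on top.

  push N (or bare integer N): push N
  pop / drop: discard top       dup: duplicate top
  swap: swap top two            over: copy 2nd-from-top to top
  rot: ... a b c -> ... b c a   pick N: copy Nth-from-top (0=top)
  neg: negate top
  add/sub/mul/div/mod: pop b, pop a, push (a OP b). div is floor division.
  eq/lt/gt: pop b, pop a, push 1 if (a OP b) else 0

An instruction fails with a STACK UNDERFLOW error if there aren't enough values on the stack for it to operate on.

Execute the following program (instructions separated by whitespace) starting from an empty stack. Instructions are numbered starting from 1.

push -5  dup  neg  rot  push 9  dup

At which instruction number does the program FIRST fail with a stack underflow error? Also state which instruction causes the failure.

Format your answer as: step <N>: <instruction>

Answer: step 4: rot

Derivation:
Step 1 ('push -5'): stack = [-5], depth = 1
Step 2 ('dup'): stack = [-5, -5], depth = 2
Step 3 ('neg'): stack = [-5, 5], depth = 2
Step 4 ('rot'): needs 3 value(s) but depth is 2 — STACK UNDERFLOW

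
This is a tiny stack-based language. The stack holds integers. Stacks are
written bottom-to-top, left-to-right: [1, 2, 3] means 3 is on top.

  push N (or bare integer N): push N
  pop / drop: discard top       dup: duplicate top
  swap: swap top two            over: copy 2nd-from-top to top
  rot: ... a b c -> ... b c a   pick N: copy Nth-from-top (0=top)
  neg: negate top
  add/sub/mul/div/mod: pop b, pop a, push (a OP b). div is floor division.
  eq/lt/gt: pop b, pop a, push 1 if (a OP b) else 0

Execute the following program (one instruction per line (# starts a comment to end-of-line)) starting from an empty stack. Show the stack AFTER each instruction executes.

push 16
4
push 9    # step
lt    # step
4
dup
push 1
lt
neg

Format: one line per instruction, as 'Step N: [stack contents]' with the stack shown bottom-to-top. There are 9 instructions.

Step 1: [16]
Step 2: [16, 4]
Step 3: [16, 4, 9]
Step 4: [16, 1]
Step 5: [16, 1, 4]
Step 6: [16, 1, 4, 4]
Step 7: [16, 1, 4, 4, 1]
Step 8: [16, 1, 4, 0]
Step 9: [16, 1, 4, 0]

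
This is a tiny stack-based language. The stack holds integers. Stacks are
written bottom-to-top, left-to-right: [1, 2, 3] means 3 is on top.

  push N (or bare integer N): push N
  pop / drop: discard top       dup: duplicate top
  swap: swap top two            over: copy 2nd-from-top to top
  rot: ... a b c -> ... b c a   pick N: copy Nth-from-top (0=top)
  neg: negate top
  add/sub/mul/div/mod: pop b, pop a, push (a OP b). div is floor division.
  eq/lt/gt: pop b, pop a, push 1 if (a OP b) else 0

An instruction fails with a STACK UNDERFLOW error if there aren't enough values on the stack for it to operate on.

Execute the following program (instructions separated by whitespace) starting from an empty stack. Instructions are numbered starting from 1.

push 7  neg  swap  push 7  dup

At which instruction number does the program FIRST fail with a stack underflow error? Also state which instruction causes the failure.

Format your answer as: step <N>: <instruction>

Answer: step 3: swap

Derivation:
Step 1 ('push 7'): stack = [7], depth = 1
Step 2 ('neg'): stack = [-7], depth = 1
Step 3 ('swap'): needs 2 value(s) but depth is 1 — STACK UNDERFLOW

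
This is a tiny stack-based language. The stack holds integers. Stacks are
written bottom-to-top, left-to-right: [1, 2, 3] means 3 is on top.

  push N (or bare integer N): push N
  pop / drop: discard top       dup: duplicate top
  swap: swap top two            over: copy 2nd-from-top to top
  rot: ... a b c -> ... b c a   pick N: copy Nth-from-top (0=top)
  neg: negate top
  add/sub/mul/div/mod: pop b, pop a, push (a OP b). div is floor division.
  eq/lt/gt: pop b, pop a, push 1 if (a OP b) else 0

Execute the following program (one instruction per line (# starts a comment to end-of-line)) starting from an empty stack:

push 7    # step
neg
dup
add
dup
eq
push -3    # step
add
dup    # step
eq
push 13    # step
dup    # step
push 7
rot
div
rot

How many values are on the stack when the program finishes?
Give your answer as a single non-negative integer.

After 'push 7': stack = [7] (depth 1)
After 'neg': stack = [-7] (depth 1)
After 'dup': stack = [-7, -7] (depth 2)
After 'add': stack = [-14] (depth 1)
After 'dup': stack = [-14, -14] (depth 2)
After 'eq': stack = [1] (depth 1)
After 'push -3': stack = [1, -3] (depth 2)
After 'add': stack = [-2] (depth 1)
After 'dup': stack = [-2, -2] (depth 2)
After 'eq': stack = [1] (depth 1)
After 'push 13': stack = [1, 13] (depth 2)
After 'dup': stack = [1, 13, 13] (depth 3)
After 'push 7': stack = [1, 13, 13, 7] (depth 4)
After 'rot': stack = [1, 13, 7, 13] (depth 4)
After 'div': stack = [1, 13, 0] (depth 3)
After 'rot': stack = [13, 0, 1] (depth 3)

Answer: 3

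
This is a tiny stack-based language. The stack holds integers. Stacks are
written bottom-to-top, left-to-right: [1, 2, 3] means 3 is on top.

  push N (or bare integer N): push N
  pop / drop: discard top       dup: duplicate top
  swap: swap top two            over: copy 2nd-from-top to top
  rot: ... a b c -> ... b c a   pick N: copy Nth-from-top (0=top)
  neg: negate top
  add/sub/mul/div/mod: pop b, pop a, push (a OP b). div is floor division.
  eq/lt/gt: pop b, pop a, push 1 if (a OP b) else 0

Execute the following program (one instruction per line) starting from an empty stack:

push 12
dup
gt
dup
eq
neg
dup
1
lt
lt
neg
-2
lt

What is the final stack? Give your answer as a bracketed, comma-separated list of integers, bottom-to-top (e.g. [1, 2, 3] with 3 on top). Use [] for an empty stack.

Answer: [0]

Derivation:
After 'push 12': [12]
After 'dup': [12, 12]
After 'gt': [0]
After 'dup': [0, 0]
After 'eq': [1]
After 'neg': [-1]
After 'dup': [-1, -1]
After 'push 1': [-1, -1, 1]
After 'lt': [-1, 1]
After 'lt': [1]
After 'neg': [-1]
After 'push -2': [-1, -2]
After 'lt': [0]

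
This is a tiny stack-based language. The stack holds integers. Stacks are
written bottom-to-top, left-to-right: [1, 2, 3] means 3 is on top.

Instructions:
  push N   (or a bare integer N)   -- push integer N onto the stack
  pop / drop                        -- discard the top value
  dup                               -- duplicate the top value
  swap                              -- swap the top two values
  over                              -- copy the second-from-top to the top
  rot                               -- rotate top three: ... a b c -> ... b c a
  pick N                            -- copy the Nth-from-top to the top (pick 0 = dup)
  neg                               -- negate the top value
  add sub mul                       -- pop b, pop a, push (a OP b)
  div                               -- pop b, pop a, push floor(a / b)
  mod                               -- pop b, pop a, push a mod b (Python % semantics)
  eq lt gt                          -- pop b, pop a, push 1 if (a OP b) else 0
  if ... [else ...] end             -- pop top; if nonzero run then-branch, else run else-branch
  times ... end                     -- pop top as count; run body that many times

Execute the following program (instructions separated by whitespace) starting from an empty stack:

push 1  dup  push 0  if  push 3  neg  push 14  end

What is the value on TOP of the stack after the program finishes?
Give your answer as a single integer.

After 'push 1': [1]
After 'dup': [1, 1]
After 'push 0': [1, 1, 0]
After 'if': [1, 1]

Answer: 1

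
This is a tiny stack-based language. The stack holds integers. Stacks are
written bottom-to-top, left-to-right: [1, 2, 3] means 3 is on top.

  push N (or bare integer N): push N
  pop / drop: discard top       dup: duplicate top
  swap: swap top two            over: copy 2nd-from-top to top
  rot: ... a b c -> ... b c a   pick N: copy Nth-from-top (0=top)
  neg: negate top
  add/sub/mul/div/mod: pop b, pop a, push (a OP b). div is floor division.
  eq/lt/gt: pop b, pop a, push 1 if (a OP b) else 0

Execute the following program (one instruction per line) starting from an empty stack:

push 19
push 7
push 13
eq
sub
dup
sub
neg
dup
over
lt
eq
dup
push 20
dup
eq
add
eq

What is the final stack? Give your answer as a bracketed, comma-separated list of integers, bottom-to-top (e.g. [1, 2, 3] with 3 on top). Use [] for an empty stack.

Answer: [0]

Derivation:
After 'push 19': [19]
After 'push 7': [19, 7]
After 'push 13': [19, 7, 13]
After 'eq': [19, 0]
After 'sub': [19]
After 'dup': [19, 19]
After 'sub': [0]
After 'neg': [0]
After 'dup': [0, 0]
After 'over': [0, 0, 0]
After 'lt': [0, 0]
After 'eq': [1]
After 'dup': [1, 1]
After 'push 20': [1, 1, 20]
After 'dup': [1, 1, 20, 20]
After 'eq': [1, 1, 1]
After 'add': [1, 2]
After 'eq': [0]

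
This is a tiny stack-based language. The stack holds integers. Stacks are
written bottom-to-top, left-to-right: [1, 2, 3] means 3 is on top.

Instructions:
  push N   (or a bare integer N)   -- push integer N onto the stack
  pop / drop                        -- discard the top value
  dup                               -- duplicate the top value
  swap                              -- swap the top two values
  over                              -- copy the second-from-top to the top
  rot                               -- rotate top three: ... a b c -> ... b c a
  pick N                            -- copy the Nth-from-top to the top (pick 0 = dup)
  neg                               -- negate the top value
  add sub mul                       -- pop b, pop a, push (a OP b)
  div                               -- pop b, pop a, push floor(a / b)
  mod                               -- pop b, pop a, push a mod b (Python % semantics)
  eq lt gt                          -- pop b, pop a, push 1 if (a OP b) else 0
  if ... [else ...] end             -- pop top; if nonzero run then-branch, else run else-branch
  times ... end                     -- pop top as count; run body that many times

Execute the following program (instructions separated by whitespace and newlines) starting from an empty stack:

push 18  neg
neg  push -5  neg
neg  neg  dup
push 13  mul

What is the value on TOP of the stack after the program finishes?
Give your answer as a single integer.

After 'push 18': [18]
After 'neg': [-18]
After 'neg': [18]
After 'push -5': [18, -5]
After 'neg': [18, 5]
After 'neg': [18, -5]
After 'neg': [18, 5]
After 'dup': [18, 5, 5]
After 'push 13': [18, 5, 5, 13]
After 'mul': [18, 5, 65]

Answer: 65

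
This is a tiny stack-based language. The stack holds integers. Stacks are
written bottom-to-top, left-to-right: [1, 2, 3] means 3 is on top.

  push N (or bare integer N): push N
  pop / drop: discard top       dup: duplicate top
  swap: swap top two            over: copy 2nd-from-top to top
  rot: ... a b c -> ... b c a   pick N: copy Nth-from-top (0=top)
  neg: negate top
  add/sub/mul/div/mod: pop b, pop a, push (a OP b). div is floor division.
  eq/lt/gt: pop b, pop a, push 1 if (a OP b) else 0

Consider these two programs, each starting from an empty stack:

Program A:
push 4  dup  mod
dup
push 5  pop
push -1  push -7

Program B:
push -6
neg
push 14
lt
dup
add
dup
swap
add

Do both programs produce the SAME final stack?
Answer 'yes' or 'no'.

Program A trace:
  After 'push 4': [4]
  After 'dup': [4, 4]
  After 'mod': [0]
  After 'dup': [0, 0]
  After 'push 5': [0, 0, 5]
  After 'pop': [0, 0]
  After 'push -1': [0, 0, -1]
  After 'push -7': [0, 0, -1, -7]
Program A final stack: [0, 0, -1, -7]

Program B trace:
  After 'push -6': [-6]
  After 'neg': [6]
  After 'push 14': [6, 14]
  After 'lt': [1]
  After 'dup': [1, 1]
  After 'add': [2]
  After 'dup': [2, 2]
  After 'swap': [2, 2]
  After 'add': [4]
Program B final stack: [4]
Same: no

Answer: no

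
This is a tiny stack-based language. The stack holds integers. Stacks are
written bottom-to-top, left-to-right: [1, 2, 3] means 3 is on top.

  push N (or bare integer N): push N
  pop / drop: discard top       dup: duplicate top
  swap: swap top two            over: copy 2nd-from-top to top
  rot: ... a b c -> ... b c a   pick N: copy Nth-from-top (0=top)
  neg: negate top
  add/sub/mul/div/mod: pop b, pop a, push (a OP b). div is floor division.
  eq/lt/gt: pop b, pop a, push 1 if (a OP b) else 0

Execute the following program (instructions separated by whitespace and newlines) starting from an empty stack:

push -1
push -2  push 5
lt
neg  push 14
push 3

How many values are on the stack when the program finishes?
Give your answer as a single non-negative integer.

Answer: 4

Derivation:
After 'push -1': stack = [-1] (depth 1)
After 'push -2': stack = [-1, -2] (depth 2)
After 'push 5': stack = [-1, -2, 5] (depth 3)
After 'lt': stack = [-1, 1] (depth 2)
After 'neg': stack = [-1, -1] (depth 2)
After 'push 14': stack = [-1, -1, 14] (depth 3)
After 'push 3': stack = [-1, -1, 14, 3] (depth 4)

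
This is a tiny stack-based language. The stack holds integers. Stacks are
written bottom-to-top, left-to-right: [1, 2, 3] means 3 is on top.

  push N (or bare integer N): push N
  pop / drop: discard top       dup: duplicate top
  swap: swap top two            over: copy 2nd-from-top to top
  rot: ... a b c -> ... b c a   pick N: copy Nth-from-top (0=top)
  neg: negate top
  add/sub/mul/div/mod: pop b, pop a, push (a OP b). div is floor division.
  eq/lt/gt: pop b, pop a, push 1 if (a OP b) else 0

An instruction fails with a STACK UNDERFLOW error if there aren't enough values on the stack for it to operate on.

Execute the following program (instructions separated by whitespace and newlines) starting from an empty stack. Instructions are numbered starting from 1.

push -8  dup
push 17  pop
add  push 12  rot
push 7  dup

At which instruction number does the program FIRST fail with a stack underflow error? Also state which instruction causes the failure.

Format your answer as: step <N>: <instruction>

Step 1 ('push -8'): stack = [-8], depth = 1
Step 2 ('dup'): stack = [-8, -8], depth = 2
Step 3 ('push 17'): stack = [-8, -8, 17], depth = 3
Step 4 ('pop'): stack = [-8, -8], depth = 2
Step 5 ('add'): stack = [-16], depth = 1
Step 6 ('push 12'): stack = [-16, 12], depth = 2
Step 7 ('rot'): needs 3 value(s) but depth is 2 — STACK UNDERFLOW

Answer: step 7: rot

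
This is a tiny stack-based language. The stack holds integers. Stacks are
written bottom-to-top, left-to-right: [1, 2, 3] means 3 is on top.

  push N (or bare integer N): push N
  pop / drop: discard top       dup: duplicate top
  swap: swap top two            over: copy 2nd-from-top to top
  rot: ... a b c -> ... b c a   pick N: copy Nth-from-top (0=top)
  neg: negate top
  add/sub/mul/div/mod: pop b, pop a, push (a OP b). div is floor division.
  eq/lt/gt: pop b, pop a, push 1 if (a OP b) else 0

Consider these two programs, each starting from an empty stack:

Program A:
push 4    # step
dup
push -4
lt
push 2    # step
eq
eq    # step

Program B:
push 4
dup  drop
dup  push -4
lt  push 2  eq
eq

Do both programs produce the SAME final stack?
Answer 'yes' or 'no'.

Answer: yes

Derivation:
Program A trace:
  After 'push 4': [4]
  After 'dup': [4, 4]
  After 'push -4': [4, 4, -4]
  After 'lt': [4, 0]
  After 'push 2': [4, 0, 2]
  After 'eq': [4, 0]
  After 'eq': [0]
Program A final stack: [0]

Program B trace:
  After 'push 4': [4]
  After 'dup': [4, 4]
  After 'drop': [4]
  After 'dup': [4, 4]
  After 'push -4': [4, 4, -4]
  After 'lt': [4, 0]
  After 'push 2': [4, 0, 2]
  After 'eq': [4, 0]
  After 'eq': [0]
Program B final stack: [0]
Same: yes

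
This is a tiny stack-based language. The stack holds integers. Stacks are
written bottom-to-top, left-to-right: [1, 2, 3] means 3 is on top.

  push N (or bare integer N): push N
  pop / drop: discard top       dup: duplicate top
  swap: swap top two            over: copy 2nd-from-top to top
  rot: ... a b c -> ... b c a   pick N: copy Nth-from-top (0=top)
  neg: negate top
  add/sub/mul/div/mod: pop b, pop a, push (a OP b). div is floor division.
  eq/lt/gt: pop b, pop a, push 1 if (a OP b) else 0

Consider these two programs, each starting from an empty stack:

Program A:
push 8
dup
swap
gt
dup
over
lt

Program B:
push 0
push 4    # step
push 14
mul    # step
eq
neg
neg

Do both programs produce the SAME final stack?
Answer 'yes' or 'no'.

Program A trace:
  After 'push 8': [8]
  After 'dup': [8, 8]
  After 'swap': [8, 8]
  After 'gt': [0]
  After 'dup': [0, 0]
  After 'over': [0, 0, 0]
  After 'lt': [0, 0]
Program A final stack: [0, 0]

Program B trace:
  After 'push 0': [0]
  After 'push 4': [0, 4]
  After 'push 14': [0, 4, 14]
  After 'mul': [0, 56]
  After 'eq': [0]
  After 'neg': [0]
  After 'neg': [0]
Program B final stack: [0]
Same: no

Answer: no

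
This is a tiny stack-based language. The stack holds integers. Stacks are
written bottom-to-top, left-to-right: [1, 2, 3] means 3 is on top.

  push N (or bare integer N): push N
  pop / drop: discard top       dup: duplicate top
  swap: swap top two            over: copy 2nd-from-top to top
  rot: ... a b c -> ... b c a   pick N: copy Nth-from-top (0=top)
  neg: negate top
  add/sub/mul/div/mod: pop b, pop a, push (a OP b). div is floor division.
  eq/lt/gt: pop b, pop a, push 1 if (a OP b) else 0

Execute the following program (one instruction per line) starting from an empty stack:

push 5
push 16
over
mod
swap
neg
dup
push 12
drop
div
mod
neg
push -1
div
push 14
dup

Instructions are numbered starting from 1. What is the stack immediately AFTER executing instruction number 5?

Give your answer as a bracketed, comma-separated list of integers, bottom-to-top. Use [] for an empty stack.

Answer: [1, 5]

Derivation:
Step 1 ('push 5'): [5]
Step 2 ('push 16'): [5, 16]
Step 3 ('over'): [5, 16, 5]
Step 4 ('mod'): [5, 1]
Step 5 ('swap'): [1, 5]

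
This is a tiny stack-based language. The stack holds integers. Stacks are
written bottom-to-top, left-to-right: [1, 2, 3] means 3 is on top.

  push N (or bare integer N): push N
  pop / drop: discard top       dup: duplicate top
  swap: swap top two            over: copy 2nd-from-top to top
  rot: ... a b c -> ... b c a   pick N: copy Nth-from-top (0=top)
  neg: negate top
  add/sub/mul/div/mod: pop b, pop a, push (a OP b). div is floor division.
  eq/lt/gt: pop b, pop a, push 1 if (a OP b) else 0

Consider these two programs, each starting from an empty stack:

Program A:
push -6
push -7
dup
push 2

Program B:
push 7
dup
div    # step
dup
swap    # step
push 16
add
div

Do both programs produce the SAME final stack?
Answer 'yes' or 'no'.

Answer: no

Derivation:
Program A trace:
  After 'push -6': [-6]
  After 'push -7': [-6, -7]
  After 'dup': [-6, -7, -7]
  After 'push 2': [-6, -7, -7, 2]
Program A final stack: [-6, -7, -7, 2]

Program B trace:
  After 'push 7': [7]
  After 'dup': [7, 7]
  After 'div': [1]
  After 'dup': [1, 1]
  After 'swap': [1, 1]
  After 'push 16': [1, 1, 16]
  After 'add': [1, 17]
  After 'div': [0]
Program B final stack: [0]
Same: no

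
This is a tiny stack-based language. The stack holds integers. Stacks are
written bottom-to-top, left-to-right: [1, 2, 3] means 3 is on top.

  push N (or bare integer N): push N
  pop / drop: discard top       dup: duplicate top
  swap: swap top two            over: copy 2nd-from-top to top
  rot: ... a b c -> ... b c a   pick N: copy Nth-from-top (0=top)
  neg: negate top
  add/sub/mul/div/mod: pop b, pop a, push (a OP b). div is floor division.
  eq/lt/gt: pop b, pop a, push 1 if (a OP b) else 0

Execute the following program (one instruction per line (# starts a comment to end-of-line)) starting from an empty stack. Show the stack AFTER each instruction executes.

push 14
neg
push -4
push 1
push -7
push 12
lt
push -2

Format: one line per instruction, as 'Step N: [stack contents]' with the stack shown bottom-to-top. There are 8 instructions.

Step 1: [14]
Step 2: [-14]
Step 3: [-14, -4]
Step 4: [-14, -4, 1]
Step 5: [-14, -4, 1, -7]
Step 6: [-14, -4, 1, -7, 12]
Step 7: [-14, -4, 1, 1]
Step 8: [-14, -4, 1, 1, -2]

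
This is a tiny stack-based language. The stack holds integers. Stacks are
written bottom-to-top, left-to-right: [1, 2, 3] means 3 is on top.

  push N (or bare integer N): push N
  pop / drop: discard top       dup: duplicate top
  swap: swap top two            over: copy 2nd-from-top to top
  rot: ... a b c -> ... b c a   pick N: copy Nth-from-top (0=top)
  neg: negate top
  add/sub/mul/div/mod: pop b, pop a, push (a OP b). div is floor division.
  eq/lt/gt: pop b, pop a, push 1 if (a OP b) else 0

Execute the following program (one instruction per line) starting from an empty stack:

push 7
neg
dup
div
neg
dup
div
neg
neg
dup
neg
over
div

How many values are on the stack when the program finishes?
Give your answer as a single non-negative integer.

After 'push 7': stack = [7] (depth 1)
After 'neg': stack = [-7] (depth 1)
After 'dup': stack = [-7, -7] (depth 2)
After 'div': stack = [1] (depth 1)
After 'neg': stack = [-1] (depth 1)
After 'dup': stack = [-1, -1] (depth 2)
After 'div': stack = [1] (depth 1)
After 'neg': stack = [-1] (depth 1)
After 'neg': stack = [1] (depth 1)
After 'dup': stack = [1, 1] (depth 2)
After 'neg': stack = [1, -1] (depth 2)
After 'over': stack = [1, -1, 1] (depth 3)
After 'div': stack = [1, -1] (depth 2)

Answer: 2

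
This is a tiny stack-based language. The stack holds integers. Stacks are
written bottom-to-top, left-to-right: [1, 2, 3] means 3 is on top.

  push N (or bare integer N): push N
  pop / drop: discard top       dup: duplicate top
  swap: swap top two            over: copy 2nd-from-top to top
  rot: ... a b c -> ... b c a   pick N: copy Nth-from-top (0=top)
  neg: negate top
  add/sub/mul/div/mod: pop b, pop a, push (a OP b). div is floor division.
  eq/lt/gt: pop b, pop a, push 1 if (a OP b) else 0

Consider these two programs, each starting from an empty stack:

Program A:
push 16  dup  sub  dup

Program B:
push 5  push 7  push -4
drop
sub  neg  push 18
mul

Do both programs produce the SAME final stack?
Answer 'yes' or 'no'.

Program A trace:
  After 'push 16': [16]
  After 'dup': [16, 16]
  After 'sub': [0]
  After 'dup': [0, 0]
Program A final stack: [0, 0]

Program B trace:
  After 'push 5': [5]
  After 'push 7': [5, 7]
  After 'push -4': [5, 7, -4]
  After 'drop': [5, 7]
  After 'sub': [-2]
  After 'neg': [2]
  After 'push 18': [2, 18]
  After 'mul': [36]
Program B final stack: [36]
Same: no

Answer: no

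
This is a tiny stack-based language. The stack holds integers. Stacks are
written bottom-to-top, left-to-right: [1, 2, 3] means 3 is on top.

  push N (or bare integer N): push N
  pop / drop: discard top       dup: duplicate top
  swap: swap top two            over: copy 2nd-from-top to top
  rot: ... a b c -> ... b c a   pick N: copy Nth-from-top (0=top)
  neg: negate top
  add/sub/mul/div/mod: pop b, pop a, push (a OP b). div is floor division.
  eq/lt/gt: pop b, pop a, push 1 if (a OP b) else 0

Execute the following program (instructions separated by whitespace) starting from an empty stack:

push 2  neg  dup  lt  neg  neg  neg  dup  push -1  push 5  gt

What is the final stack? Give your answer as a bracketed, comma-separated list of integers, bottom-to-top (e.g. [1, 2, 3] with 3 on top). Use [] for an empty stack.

After 'push 2': [2]
After 'neg': [-2]
After 'dup': [-2, -2]
After 'lt': [0]
After 'neg': [0]
After 'neg': [0]
After 'neg': [0]
After 'dup': [0, 0]
After 'push -1': [0, 0, -1]
After 'push 5': [0, 0, -1, 5]
After 'gt': [0, 0, 0]

Answer: [0, 0, 0]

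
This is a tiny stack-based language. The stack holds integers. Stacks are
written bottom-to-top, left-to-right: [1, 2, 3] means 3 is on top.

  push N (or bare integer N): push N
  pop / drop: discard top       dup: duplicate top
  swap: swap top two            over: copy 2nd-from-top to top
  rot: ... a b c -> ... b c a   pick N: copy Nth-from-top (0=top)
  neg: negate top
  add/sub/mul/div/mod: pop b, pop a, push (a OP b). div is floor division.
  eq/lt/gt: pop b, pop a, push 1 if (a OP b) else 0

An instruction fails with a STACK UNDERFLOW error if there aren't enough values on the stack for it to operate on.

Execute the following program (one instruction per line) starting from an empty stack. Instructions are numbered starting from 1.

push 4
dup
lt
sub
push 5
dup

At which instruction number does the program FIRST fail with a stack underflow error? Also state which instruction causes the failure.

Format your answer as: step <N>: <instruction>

Answer: step 4: sub

Derivation:
Step 1 ('push 4'): stack = [4], depth = 1
Step 2 ('dup'): stack = [4, 4], depth = 2
Step 3 ('lt'): stack = [0], depth = 1
Step 4 ('sub'): needs 2 value(s) but depth is 1 — STACK UNDERFLOW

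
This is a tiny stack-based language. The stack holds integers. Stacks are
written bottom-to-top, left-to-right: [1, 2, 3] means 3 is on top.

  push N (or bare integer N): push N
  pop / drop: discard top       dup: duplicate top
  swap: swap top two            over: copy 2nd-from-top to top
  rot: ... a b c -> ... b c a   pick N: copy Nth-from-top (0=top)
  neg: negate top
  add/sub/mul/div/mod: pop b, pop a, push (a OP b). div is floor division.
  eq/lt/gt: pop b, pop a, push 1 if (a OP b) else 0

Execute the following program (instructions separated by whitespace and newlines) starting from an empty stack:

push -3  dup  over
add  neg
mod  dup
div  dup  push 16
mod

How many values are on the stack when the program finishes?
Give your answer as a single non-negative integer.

Answer: 2

Derivation:
After 'push -3': stack = [-3] (depth 1)
After 'dup': stack = [-3, -3] (depth 2)
After 'over': stack = [-3, -3, -3] (depth 3)
After 'add': stack = [-3, -6] (depth 2)
After 'neg': stack = [-3, 6] (depth 2)
After 'mod': stack = [3] (depth 1)
After 'dup': stack = [3, 3] (depth 2)
After 'div': stack = [1] (depth 1)
After 'dup': stack = [1, 1] (depth 2)
After 'push 16': stack = [1, 1, 16] (depth 3)
After 'mod': stack = [1, 1] (depth 2)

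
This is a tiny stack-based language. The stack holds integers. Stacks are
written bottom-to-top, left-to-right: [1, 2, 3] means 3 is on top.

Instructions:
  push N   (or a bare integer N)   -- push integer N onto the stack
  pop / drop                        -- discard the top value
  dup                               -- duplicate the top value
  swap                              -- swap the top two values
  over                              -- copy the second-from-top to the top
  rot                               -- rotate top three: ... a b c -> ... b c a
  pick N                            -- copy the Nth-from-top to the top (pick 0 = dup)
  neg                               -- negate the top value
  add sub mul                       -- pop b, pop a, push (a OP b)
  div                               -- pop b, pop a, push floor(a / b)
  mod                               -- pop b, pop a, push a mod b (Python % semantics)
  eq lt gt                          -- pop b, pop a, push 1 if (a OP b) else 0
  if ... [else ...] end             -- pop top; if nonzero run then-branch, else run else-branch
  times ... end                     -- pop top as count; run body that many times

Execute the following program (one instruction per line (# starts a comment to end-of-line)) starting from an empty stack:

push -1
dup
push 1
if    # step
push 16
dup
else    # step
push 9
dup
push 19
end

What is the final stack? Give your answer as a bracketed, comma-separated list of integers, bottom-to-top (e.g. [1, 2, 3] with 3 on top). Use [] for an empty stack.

After 'push -1': [-1]
After 'dup': [-1, -1]
After 'push 1': [-1, -1, 1]
After 'if': [-1, -1]
After 'push 16': [-1, -1, 16]
After 'dup': [-1, -1, 16, 16]

Answer: [-1, -1, 16, 16]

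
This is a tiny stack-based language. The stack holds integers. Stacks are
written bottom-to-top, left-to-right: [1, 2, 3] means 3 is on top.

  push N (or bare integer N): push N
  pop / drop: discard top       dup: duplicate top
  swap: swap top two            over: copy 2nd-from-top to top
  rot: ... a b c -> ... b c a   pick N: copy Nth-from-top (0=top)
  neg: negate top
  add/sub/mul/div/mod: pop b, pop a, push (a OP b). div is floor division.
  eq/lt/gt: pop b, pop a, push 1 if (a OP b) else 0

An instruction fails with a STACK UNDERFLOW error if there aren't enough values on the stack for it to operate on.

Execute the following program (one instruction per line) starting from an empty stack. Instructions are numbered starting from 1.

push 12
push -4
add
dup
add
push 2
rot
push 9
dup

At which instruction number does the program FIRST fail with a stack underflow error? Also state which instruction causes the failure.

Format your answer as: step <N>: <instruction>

Answer: step 7: rot

Derivation:
Step 1 ('push 12'): stack = [12], depth = 1
Step 2 ('push -4'): stack = [12, -4], depth = 2
Step 3 ('add'): stack = [8], depth = 1
Step 4 ('dup'): stack = [8, 8], depth = 2
Step 5 ('add'): stack = [16], depth = 1
Step 6 ('push 2'): stack = [16, 2], depth = 2
Step 7 ('rot'): needs 3 value(s) but depth is 2 — STACK UNDERFLOW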